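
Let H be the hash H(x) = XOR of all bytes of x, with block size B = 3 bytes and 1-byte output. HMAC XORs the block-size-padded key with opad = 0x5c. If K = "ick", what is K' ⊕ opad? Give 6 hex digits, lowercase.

353f37

Key "ick" = 69 63 6b is exactly B = 3 bytes: K' = 69 63 6b.
XOR each byte with 0x5c: 69⊕5c=35, 63⊕5c=3f, 6b⊕5c=37.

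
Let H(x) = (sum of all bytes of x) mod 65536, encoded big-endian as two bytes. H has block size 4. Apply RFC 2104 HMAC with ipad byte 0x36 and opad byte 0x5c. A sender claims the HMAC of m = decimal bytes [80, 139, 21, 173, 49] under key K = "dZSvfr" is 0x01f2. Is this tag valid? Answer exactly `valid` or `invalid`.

valid

Key "dZSvfr" = 64 5a 53 76 66 72 is 6 bytes > B = 4, so hash it first: H(key) = 02 5f, then zero-pad to 4 bytes: K' = 02 5f 00 00.
K' ⊕ ipad = 34 69 36 36; K' ⊕ opad = 5e 03 5c 5c.
Inner hash: sum = 52+105+54+54+80+139+21+173+49 = 727 → 02 d7.
Outer hash (recomputed tag): sum = 94+3+92+92+2+215 = 498 → 01 f2.
Recomputed tag = 01f2; claimed = 01f2 → match.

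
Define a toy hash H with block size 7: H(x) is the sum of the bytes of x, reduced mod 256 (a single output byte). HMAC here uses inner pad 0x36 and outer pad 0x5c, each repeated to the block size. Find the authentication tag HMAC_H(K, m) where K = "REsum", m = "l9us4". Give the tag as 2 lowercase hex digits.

Key "REsum" = 52 45 73 75 6d is 5 bytes ≤ B = 7; zero-pad to 7 bytes: K' = 52 45 73 75 6d 00 00.
K' ⊕ ipad = 64 73 45 43 5b 36 36.  K' ⊕ opad = 0e 19 2f 29 31 5c 5c.
Inner input = (K'⊕ipad) ∥ m = 64 73 45 43 5b 36 36 ∥ 6c 39 75 73 34.
Inner hash: sum = 100+115+69+67+91+54+54+108+57+117+115+52 = 999; mod 256 = 231 → e7.
Outer input = (K'⊕opad) ∥ inner = 0e 19 2f 29 31 5c 5c ∥ e7.
Outer hash (tag): sum = 14+25+47+41+49+92+92+231 = 591; mod 256 = 79 → 4f.

4f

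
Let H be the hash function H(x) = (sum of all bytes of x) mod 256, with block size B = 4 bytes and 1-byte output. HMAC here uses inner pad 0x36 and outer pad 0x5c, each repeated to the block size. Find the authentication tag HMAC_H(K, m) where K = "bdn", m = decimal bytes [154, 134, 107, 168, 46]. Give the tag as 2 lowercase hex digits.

99

Key "bdn" = 62 64 6e is 3 bytes ≤ B = 4; zero-pad to 4 bytes: K' = 62 64 6e 00.
K' ⊕ ipad = 54 52 58 36.  K' ⊕ opad = 3e 38 32 5c.
Inner input = (K'⊕ipad) ∥ m = 54 52 58 36 ∥ 9a 86 6b a8 2e.
Inner hash: sum = 84+82+88+54+154+134+107+168+46 = 917; mod 256 = 149 → 95.
Outer input = (K'⊕opad) ∥ inner = 3e 38 32 5c ∥ 95.
Outer hash (tag): sum = 62+56+50+92+149 = 409; mod 256 = 153 → 99.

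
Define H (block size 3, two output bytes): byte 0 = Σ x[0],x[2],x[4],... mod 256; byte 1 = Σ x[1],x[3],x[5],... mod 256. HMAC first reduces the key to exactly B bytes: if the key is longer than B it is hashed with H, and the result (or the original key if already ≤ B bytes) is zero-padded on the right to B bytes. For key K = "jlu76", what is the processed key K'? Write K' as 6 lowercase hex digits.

15a300

|K| = 5 > B = 3, so first hash the key.
H(K): even-index sum = 277 mod 256 = 21; odd-index sum = 163 mod 256 = 163 → 15 a3.
Zero-pad H(K) = 15 a3 to 3 bytes: K' = 15 a3 00.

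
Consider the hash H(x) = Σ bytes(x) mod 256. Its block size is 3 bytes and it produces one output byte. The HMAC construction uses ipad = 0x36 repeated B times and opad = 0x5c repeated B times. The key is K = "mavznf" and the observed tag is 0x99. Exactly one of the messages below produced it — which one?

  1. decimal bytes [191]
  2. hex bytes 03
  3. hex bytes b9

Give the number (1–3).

2

Key "mavznf" = 6d 61 76 7a 6e 66 is 6 bytes > B = 3, so hash it first: H(key) = 92, then zero-pad to 3 bytes: K' = 92 00 00.
K' ⊕ ipad = a4 36 36; K' ⊕ opad = ce 5c 5c.
m1: inner = H(a4 36 36 bf) = cf; tag = H(ce 5c 5c cf) = 55
m2: inner = H(a4 36 36 03) = 13; tag = H(ce 5c 5c 13) = 99 ← matches
m3: inner = H(a4 36 36 b9) = c9; tag = H(ce 5c 5c c9) = 4f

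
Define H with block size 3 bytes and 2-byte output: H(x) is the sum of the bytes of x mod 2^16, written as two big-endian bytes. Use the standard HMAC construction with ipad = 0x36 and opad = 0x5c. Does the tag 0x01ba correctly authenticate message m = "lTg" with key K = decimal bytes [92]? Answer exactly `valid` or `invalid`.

Key decimal bytes [92] = 5c is 1 byte ≤ B = 3; zero-pad to 3 bytes: K' = 5c 00 00.
K' ⊕ ipad = 6a 36 36; K' ⊕ opad = 00 5c 5c.
Inner hash: sum = 106+54+54+108+84+103 = 509 → 01 fd.
Outer hash (recomputed tag): sum = 0+92+92+1+253 = 438 → 01 b6.
Recomputed tag = 01b6; claimed = 01ba → mismatch.

invalid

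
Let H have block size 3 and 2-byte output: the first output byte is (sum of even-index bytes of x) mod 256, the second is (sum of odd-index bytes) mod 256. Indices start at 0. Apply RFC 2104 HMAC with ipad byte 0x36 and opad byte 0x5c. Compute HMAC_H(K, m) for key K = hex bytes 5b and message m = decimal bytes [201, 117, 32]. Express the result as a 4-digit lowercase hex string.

8274

Key hex bytes 5b is 1 byte ≤ B = 3; zero-pad to 3 bytes: K' = 5b 00 00.
K' ⊕ ipad = 6d 36 36.  K' ⊕ opad = 07 5c 5c.
Inner input = (K'⊕ipad) ∥ m = 6d 36 36 ∥ c9 75 20.
Inner hash: even-index sum = 280 mod 256 = 24; odd-index sum = 287 mod 256 = 31 → 18 1f.
Outer input = (K'⊕opad) ∥ inner = 07 5c 5c ∥ 18 1f.
Outer hash (tag): even-index sum = 130 mod 256 = 130; odd-index sum = 116 mod 256 = 116 → 82 74.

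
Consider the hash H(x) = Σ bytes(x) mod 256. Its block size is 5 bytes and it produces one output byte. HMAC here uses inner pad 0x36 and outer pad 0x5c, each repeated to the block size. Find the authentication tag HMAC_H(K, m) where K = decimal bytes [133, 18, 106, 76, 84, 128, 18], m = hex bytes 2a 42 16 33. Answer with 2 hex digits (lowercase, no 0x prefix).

71

Key decimal bytes [133, 18, 106, 76, 84, 128, 18] = 85 12 6a 4c 54 80 12 is 7 bytes > B = 5, so hash it first: H(key) = 33, then zero-pad to 5 bytes: K' = 33 00 00 00 00.
K' ⊕ ipad = 05 36 36 36 36.  K' ⊕ opad = 6f 5c 5c 5c 5c.
Inner input = (K'⊕ipad) ∥ m = 05 36 36 36 36 ∥ 2a 42 16 33.
Inner hash: sum = 5+54+54+54+54+42+66+22+51 = 402; mod 256 = 146 → 92.
Outer input = (K'⊕opad) ∥ inner = 6f 5c 5c 5c 5c ∥ 92.
Outer hash (tag): sum = 111+92+92+92+92+146 = 625; mod 256 = 113 → 71.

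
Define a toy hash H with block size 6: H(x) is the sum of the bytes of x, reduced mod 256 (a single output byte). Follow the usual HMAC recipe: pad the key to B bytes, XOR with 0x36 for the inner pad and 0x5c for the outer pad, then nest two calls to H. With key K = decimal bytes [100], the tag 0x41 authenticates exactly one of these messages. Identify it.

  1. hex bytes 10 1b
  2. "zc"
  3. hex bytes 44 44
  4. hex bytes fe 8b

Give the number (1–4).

2

Key decimal bytes [100] = 64 is 1 byte ≤ B = 6; zero-pad to 6 bytes: K' = 64 00 00 00 00 00.
K' ⊕ ipad = 52 36 36 36 36 36; K' ⊕ opad = 38 5c 5c 5c 5c 5c.
m1: inner = H(52 36 36 36 36 36 10 1b) = 8b; tag = H(38 5c 5c 5c 5c 5c 8b) = 8f
m2: inner = H(52 36 36 36 36 36 7a 63) = 3d; tag = H(38 5c 5c 5c 5c 5c 3d) = 41 ← matches
m3: inner = H(52 36 36 36 36 36 44 44) = e8; tag = H(38 5c 5c 5c 5c 5c e8) = ec
m4: inner = H(52 36 36 36 36 36 fe 8b) = e9; tag = H(38 5c 5c 5c 5c 5c e9) = ed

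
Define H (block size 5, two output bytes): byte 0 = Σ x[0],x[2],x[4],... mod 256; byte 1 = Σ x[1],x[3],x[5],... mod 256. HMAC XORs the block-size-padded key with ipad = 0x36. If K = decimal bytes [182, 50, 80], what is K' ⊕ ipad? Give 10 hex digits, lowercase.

Key decimal bytes [182, 50, 80] = b6 32 50 is 3 bytes ≤ B = 5; zero-pad to 5 bytes: K' = b6 32 50 00 00.
XOR each byte with 0x36: b6⊕36=80, 32⊕36=04, 50⊕36=66, 00⊕36=36, 00⊕36=36.

8004663636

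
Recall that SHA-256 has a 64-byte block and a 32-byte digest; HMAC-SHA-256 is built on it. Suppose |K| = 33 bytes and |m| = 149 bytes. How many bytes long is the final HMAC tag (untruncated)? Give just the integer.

The tag is one SHA-256 digest: 32 bytes.

32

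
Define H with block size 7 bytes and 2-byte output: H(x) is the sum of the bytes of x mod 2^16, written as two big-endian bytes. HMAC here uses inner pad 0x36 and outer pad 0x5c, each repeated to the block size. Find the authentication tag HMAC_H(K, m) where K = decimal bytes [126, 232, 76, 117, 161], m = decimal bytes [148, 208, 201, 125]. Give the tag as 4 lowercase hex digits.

Key decimal bytes [126, 232, 76, 117, 161] = 7e e8 4c 75 a1 is 5 bytes ≤ B = 7; zero-pad to 7 bytes: K' = 7e e8 4c 75 a1 00 00.
K' ⊕ ipad = 48 de 7a 43 97 36 36.  K' ⊕ opad = 22 b4 10 29 fd 5c 5c.
Inner input = (K'⊕ipad) ∥ m = 48 de 7a 43 97 36 36 ∥ 94 d0 c9 7d.
Inner hash: sum = 72+222+122+67+151+54+54+148+208+201+125 = 1424 → 05 90.
Outer input = (K'⊕opad) ∥ inner = 22 b4 10 29 fd 5c 5c ∥ 05 90.
Outer hash (tag): sum = 34+180+16+41+253+92+92+5+144 = 857 → 03 59.

0359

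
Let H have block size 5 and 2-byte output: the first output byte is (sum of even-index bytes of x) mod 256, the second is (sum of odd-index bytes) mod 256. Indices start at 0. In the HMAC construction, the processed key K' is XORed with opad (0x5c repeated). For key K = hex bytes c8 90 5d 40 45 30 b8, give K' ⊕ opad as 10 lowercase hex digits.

7e5c5c5c5c

Key hex bytes c8 90 5d 40 45 30 b8 is 7 bytes > B = 5, so hash it first: H(key) = 22 00, then zero-pad to 5 bytes: K' = 22 00 00 00 00.
XOR each byte with 0x5c: 22⊕5c=7e, 00⊕5c=5c, 00⊕5c=5c, 00⊕5c=5c, 00⊕5c=5c.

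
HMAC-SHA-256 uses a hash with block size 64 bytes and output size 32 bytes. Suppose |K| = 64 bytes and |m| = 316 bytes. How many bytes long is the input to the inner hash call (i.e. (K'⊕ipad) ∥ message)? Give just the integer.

380

Key is 64 ≤ 64 bytes, zero-padded: |K'| = 64.
Inner input = (K'⊕ipad) ∥ m → 64 + 316 = 380 bytes.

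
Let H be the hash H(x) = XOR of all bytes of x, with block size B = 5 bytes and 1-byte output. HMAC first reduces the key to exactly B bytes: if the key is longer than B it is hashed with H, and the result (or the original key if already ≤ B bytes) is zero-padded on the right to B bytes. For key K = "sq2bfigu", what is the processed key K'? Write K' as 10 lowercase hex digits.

4f00000000

|K| = 8 > B = 5, so first hash the key.
H(K): XOR 73⊕71⊕32⊕62⊕66⊕69⊕67⊕75 = 4f.
Zero-pad H(K) = 4f to 5 bytes: K' = 4f 00 00 00 00.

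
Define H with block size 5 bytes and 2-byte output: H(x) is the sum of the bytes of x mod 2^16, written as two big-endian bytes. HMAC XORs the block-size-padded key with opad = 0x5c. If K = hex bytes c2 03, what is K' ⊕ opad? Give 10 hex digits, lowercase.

9e5f5c5c5c

Key hex bytes c2 03 is 2 bytes ≤ B = 5; zero-pad to 5 bytes: K' = c2 03 00 00 00.
XOR each byte with 0x5c: c2⊕5c=9e, 03⊕5c=5f, 00⊕5c=5c, 00⊕5c=5c, 00⊕5c=5c.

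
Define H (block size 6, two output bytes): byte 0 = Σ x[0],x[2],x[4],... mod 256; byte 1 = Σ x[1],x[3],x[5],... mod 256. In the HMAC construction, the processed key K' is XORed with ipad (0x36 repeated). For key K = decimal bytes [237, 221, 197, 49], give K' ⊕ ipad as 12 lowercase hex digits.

dbebf3073636

Key decimal bytes [237, 221, 197, 49] = ed dd c5 31 is 4 bytes ≤ B = 6; zero-pad to 6 bytes: K' = ed dd c5 31 00 00.
XOR each byte with 0x36: ed⊕36=db, dd⊕36=eb, c5⊕36=f3, 31⊕36=07, 00⊕36=36, 00⊕36=36.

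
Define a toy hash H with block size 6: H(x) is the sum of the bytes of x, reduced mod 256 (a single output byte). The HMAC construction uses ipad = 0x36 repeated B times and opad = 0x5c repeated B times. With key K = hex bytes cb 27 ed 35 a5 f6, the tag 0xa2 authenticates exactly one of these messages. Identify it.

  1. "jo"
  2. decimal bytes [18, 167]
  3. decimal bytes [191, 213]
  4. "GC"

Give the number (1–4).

Key hex bytes cb 27 ed 35 a5 f6 is exactly B = 6 bytes: K' = cb 27 ed 35 a5 f6.
K' ⊕ ipad = fd 11 db 03 93 c0; K' ⊕ opad = 97 7b b1 69 f9 aa.
m1: inner = H(fd 11 db 03 93 c0 6a 6f) = 18; tag = H(97 7b b1 69 f9 aa 18) = e7
m2: inner = H(fd 11 db 03 93 c0 12 a7) = f8; tag = H(97 7b b1 69 f9 aa f8) = c7
m3: inner = H(fd 11 db 03 93 c0 bf d5) = d3; tag = H(97 7b b1 69 f9 aa d3) = a2 ← matches
m4: inner = H(fd 11 db 03 93 c0 47 43) = c9; tag = H(97 7b b1 69 f9 aa c9) = 98

3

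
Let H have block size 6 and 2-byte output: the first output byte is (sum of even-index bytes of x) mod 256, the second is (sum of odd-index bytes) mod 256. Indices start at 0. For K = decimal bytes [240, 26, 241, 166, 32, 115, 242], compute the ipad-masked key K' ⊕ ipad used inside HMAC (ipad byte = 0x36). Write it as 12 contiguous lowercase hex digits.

Key decimal bytes [240, 26, 241, 166, 32, 115, 242] = f0 1a f1 a6 20 73 f2 is 7 bytes > B = 6, so hash it first: H(key) = f3 33, then zero-pad to 6 bytes: K' = f3 33 00 00 00 00.
XOR each byte with 0x36: f3⊕36=c5, 33⊕36=05, 00⊕36=36, 00⊕36=36, 00⊕36=36, 00⊕36=36.

c50536363636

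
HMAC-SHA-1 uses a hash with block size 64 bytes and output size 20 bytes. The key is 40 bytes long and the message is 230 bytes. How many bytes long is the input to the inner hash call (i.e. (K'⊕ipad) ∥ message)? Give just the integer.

294

Key is 40 ≤ 64 bytes, zero-padded: |K'| = 64.
Inner input = (K'⊕ipad) ∥ m → 64 + 230 = 294 bytes.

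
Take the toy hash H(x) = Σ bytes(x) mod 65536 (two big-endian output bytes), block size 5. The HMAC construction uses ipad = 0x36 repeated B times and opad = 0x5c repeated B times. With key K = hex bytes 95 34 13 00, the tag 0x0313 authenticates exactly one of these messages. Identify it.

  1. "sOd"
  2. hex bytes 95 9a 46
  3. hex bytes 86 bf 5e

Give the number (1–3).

3

Key hex bytes 95 34 13 00 is 4 bytes ≤ B = 5; zero-pad to 5 bytes: K' = 95 34 13 00 00.
K' ⊕ ipad = a3 02 25 36 36; K' ⊕ opad = c9 68 4f 5c 5c.
m1: inner = H(a3 02 25 36 36 73 4f 64) = 02 5c; tag = H(c9 68 4f 5c 5c 02 5c) = 0296
m2: inner = H(a3 02 25 36 36 95 9a 46) = 02 ab; tag = H(c9 68 4f 5c 5c 02 ab) = 02e5
m3: inner = H(a3 02 25 36 36 86 bf 5e) = 02 d9; tag = H(c9 68 4f 5c 5c 02 d9) = 0313 ← matches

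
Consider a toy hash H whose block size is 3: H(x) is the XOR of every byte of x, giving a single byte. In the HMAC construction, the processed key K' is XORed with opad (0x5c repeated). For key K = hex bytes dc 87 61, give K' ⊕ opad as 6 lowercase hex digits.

Key hex bytes dc 87 61 is exactly B = 3 bytes: K' = dc 87 61.
XOR each byte with 0x5c: dc⊕5c=80, 87⊕5c=db, 61⊕5c=3d.

80db3d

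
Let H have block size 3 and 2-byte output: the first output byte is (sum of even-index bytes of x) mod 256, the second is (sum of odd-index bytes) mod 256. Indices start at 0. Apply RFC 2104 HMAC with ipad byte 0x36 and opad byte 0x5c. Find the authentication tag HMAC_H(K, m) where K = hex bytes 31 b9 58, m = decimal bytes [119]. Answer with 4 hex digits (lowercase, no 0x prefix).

775a

Key hex bytes 31 b9 58 is exactly B = 3 bytes: K' = 31 b9 58.
K' ⊕ ipad = 07 8f 6e.  K' ⊕ opad = 6d e5 04.
Inner input = (K'⊕ipad) ∥ m = 07 8f 6e ∥ 77.
Inner hash: even-index sum = 117 mod 256 = 117; odd-index sum = 262 mod 256 = 6 → 75 06.
Outer input = (K'⊕opad) ∥ inner = 6d e5 04 ∥ 75 06.
Outer hash (tag): even-index sum = 119 mod 256 = 119; odd-index sum = 346 mod 256 = 90 → 77 5a.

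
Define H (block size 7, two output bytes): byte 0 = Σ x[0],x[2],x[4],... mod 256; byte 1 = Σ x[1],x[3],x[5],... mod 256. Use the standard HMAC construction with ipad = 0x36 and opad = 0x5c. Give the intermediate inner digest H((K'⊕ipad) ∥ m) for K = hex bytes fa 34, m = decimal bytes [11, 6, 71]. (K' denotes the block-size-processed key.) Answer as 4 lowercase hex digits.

Key hex bytes fa 34 is 2 bytes ≤ B = 7; zero-pad to 7 bytes: K' = fa 34 00 00 00 00 00.
K' ⊕ ipad = cc 02 36 36 36 36 36.
Inner input = cc 02 36 36 36 36 36 ∥ 0b 06 47.
Inner hash: even-index sum = 372 mod 256 = 116; odd-index sum = 192 mod 256 = 192 → 74 c0.

74c0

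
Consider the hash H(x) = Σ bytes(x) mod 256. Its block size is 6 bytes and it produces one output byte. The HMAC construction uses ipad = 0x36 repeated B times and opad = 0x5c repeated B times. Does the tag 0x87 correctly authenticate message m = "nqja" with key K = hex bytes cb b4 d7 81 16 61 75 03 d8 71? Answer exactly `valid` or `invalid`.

Key hex bytes cb b4 d7 81 16 61 75 03 d8 71 is 10 bytes > B = 6, so hash it first: H(key) = 0f, then zero-pad to 6 bytes: K' = 0f 00 00 00 00 00.
K' ⊕ ipad = 39 36 36 36 36 36; K' ⊕ opad = 53 5c 5c 5c 5c 5c.
Inner hash: sum = 57+54+54+54+54+54+110+113+106+97 = 753; mod 256 = 241 → f1.
Outer hash (recomputed tag): sum = 83+92+92+92+92+92+241 = 784; mod 256 = 16 → 10.
Recomputed tag = 10; claimed = 87 → mismatch.

invalid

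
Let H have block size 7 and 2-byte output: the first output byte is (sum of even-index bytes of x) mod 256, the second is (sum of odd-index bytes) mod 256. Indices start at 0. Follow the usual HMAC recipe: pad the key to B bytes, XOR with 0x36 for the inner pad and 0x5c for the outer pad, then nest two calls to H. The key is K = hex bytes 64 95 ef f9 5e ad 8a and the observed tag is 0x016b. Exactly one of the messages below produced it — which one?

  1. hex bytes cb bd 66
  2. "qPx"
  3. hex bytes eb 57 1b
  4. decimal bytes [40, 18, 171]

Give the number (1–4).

Key hex bytes 64 95 ef f9 5e ad 8a is exactly B = 7 bytes: K' = 64 95 ef f9 5e ad 8a.
K' ⊕ ipad = 52 a3 d9 cf 68 9b bc; K' ⊕ opad = 38 c9 b3 a5 02 f1 d6.
m1: inner = H(52 a3 d9 cf 68 9b bc cb bd 66) = 0c 3e; tag = H(38 c9 b3 a5 02 f1 d6 0c 3e) = 016b ← matches
m2: inner = H(52 a3 d9 cf 68 9b bc 71 50 78) = 9f f6; tag = H(38 c9 b3 a5 02 f1 d6 9f f6) = b9fe
m3: inner = H(52 a3 d9 cf 68 9b bc eb 57 1b) = a6 13; tag = H(38 c9 b3 a5 02 f1 d6 a6 13) = d605
m4: inner = H(52 a3 d9 cf 68 9b bc 28 12 ab) = 61 e0; tag = H(38 c9 b3 a5 02 f1 d6 61 e0) = a3c0

1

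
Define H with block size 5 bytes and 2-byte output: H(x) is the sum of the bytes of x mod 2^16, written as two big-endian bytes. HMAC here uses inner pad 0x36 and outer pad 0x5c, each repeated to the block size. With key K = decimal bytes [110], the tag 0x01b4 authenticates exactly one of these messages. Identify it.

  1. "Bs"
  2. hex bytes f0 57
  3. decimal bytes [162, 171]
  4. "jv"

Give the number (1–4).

Key decimal bytes [110] = 6e is 1 byte ≤ B = 5; zero-pad to 5 bytes: K' = 6e 00 00 00 00.
K' ⊕ ipad = 58 36 36 36 36; K' ⊕ opad = 32 5c 5c 5c 5c.
m1: inner = H(58 36 36 36 36 42 73) = 01 e5; tag = H(32 5c 5c 5c 5c 01 e5) = 0288
m2: inner = H(58 36 36 36 36 f0 57) = 02 77; tag = H(32 5c 5c 5c 5c 02 77) = 021b
m3: inner = H(58 36 36 36 36 a2 ab) = 02 7d; tag = H(32 5c 5c 5c 5c 02 7d) = 0221
m4: inner = H(58 36 36 36 36 6a 76) = 02 10; tag = H(32 5c 5c 5c 5c 02 10) = 01b4 ← matches

4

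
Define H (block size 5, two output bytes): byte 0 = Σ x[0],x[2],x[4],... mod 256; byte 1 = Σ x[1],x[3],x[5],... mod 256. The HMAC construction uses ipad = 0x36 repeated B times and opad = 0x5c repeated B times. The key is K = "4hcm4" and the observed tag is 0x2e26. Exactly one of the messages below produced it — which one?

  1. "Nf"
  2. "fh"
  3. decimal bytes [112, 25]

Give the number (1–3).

2

Key "4hcm4" = 34 68 63 6d 34 is exactly B = 5 bytes: K' = 34 68 63 6d 34.
K' ⊕ ipad = 02 5e 55 5b 02; K' ⊕ opad = 68 34 3f 31 68.
m1: inner = H(02 5e 55 5b 02 4e 66) = bf 07; tag = H(68 34 3f 31 68 bf 07) = 1624
m2: inner = H(02 5e 55 5b 02 66 68) = c1 1f; tag = H(68 34 3f 31 68 c1 1f) = 2e26 ← matches
m3: inner = H(02 5e 55 5b 02 70 19) = 72 29; tag = H(68 34 3f 31 68 72 29) = 38d7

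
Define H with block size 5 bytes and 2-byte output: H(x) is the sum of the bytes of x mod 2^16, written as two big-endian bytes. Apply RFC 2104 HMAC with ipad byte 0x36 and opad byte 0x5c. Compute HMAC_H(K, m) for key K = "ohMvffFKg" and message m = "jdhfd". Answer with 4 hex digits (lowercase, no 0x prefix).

Key "ohMvffFKg" = 6f 68 4d 76 66 66 46 4b 67 is 9 bytes > B = 5, so hash it first: H(key) = 03 5e, then zero-pad to 5 bytes: K' = 03 5e 00 00 00.
K' ⊕ ipad = 35 68 36 36 36.  K' ⊕ opad = 5f 02 5c 5c 5c.
Inner input = (K'⊕ipad) ∥ m = 35 68 36 36 36 ∥ 6a 64 68 66 64.
Inner hash: sum = 53+104+54+54+54+106+100+104+102+100 = 831 → 03 3f.
Outer input = (K'⊕opad) ∥ inner = 5f 02 5c 5c 5c ∥ 03 3f.
Outer hash (tag): sum = 95+2+92+92+92+3+63 = 439 → 01 b7.

01b7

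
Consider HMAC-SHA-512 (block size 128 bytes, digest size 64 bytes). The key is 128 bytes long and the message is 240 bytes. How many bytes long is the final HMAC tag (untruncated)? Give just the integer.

The tag is one SHA-512 digest: 64 bytes.

64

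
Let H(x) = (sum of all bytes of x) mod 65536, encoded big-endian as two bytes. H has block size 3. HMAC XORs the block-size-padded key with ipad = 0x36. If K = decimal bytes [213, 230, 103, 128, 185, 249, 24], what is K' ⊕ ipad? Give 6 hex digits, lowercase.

Key decimal bytes [213, 230, 103, 128, 185, 249, 24] = d5 e6 67 80 b9 f9 18 is 7 bytes > B = 3, so hash it first: H(key) = 04 6c, then zero-pad to 3 bytes: K' = 04 6c 00.
XOR each byte with 0x36: 04⊕36=32, 6c⊕36=5a, 00⊕36=36.

325a36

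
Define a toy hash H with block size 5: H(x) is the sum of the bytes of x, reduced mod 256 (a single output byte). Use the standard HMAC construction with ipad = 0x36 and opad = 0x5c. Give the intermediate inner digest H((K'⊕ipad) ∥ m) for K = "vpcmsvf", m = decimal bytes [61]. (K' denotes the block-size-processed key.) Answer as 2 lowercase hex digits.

Key "vpcmsvf" = 76 70 63 6d 73 76 66 is 7 bytes > B = 5, so hash it first: H(key) = 05, then zero-pad to 5 bytes: K' = 05 00 00 00 00.
K' ⊕ ipad = 33 36 36 36 36.
Inner input = 33 36 36 36 36 ∥ 3d.
Inner hash: sum = 51+54+54+54+54+61 = 328; mod 256 = 72 → 48.

48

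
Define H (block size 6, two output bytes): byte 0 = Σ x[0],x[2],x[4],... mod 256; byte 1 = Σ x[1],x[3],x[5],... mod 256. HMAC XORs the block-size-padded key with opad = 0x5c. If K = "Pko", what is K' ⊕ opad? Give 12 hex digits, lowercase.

Key "Pko" = 50 6b 6f is 3 bytes ≤ B = 6; zero-pad to 6 bytes: K' = 50 6b 6f 00 00 00.
XOR each byte with 0x5c: 50⊕5c=0c, 6b⊕5c=37, 6f⊕5c=33, 00⊕5c=5c, 00⊕5c=5c, 00⊕5c=5c.

0c37335c5c5c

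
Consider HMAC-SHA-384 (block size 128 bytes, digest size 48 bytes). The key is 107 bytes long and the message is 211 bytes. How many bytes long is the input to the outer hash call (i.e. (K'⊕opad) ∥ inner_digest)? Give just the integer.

176

Key is 107 ≤ 128 bytes, zero-padded: |K'| = 128.
Outer input = (K'⊕opad) ∥ H(inner) → 128 + 48 = 176 bytes.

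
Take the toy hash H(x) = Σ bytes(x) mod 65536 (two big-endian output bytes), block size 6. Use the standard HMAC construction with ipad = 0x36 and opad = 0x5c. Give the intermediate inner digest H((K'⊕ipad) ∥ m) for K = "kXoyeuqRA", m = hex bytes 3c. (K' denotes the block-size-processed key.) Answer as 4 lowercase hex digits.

Key "kXoyeuqRA" = 6b 58 6f 79 65 75 71 52 41 is 9 bytes > B = 6, so hash it first: H(key) = 03 89, then zero-pad to 6 bytes: K' = 03 89 00 00 00 00.
K' ⊕ ipad = 35 bf 36 36 36 36.
Inner input = 35 bf 36 36 36 36 ∥ 3c.
Inner hash: sum = 53+191+54+54+54+54+60 = 520 → 02 08.

0208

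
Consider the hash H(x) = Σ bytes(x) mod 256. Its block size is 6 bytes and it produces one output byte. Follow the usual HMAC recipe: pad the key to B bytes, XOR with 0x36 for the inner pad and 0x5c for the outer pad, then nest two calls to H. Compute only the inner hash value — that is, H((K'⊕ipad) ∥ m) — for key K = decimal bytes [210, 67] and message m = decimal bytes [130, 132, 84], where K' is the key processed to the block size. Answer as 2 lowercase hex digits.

8b

Key decimal bytes [210, 67] = d2 43 is 2 bytes ≤ B = 6; zero-pad to 6 bytes: K' = d2 43 00 00 00 00.
K' ⊕ ipad = e4 75 36 36 36 36.
Inner input = e4 75 36 36 36 36 ∥ 82 84 54.
Inner hash: sum = 228+117+54+54+54+54+130+132+84 = 907; mod 256 = 139 → 8b.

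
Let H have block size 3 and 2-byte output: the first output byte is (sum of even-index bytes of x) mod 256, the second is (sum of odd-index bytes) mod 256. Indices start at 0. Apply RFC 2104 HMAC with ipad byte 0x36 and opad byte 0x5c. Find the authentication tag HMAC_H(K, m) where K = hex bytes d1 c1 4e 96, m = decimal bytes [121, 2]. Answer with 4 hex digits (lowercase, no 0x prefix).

Key hex bytes d1 c1 4e 96 is 4 bytes > B = 3, so hash it first: H(key) = 1f 57, then zero-pad to 3 bytes: K' = 1f 57 00.
K' ⊕ ipad = 29 61 36.  K' ⊕ opad = 43 0b 5c.
Inner input = (K'⊕ipad) ∥ m = 29 61 36 ∥ 79 02.
Inner hash: even-index sum = 97 mod 256 = 97; odd-index sum = 218 mod 256 = 218 → 61 da.
Outer input = (K'⊕opad) ∥ inner = 43 0b 5c ∥ 61 da.
Outer hash (tag): even-index sum = 377 mod 256 = 121; odd-index sum = 108 mod 256 = 108 → 79 6c.

796c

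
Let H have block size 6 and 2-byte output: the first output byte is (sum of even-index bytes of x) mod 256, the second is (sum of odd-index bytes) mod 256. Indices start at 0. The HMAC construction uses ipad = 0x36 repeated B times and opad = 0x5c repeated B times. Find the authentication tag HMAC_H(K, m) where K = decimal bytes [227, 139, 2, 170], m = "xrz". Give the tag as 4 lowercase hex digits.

aa2a

Key decimal bytes [227, 139, 2, 170] = e3 8b 02 aa is 4 bytes ≤ B = 6; zero-pad to 6 bytes: K' = e3 8b 02 aa 00 00.
K' ⊕ ipad = d5 bd 34 9c 36 36.  K' ⊕ opad = bf d7 5e f6 5c 5c.
Inner input = (K'⊕ipad) ∥ m = d5 bd 34 9c 36 36 ∥ 78 72 7a.
Inner hash: even-index sum = 561 mod 256 = 49; odd-index sum = 513 mod 256 = 1 → 31 01.
Outer input = (K'⊕opad) ∥ inner = bf d7 5e f6 5c 5c ∥ 31 01.
Outer hash (tag): even-index sum = 426 mod 256 = 170; odd-index sum = 554 mod 256 = 42 → aa 2a.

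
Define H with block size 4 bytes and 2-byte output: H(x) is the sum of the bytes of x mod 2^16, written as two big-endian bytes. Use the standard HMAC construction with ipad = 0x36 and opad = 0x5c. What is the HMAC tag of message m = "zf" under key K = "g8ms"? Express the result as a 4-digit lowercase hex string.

Key "g8ms" = 67 38 6d 73 is exactly B = 4 bytes: K' = 67 38 6d 73.
K' ⊕ ipad = 51 0e 5b 45.  K' ⊕ opad = 3b 64 31 2f.
Inner input = (K'⊕ipad) ∥ m = 51 0e 5b 45 ∥ 7a 66.
Inner hash: sum = 81+14+91+69+122+102 = 479 → 01 df.
Outer input = (K'⊕opad) ∥ inner = 3b 64 31 2f ∥ 01 df.
Outer hash (tag): sum = 59+100+49+47+1+223 = 479 → 01 df.

01df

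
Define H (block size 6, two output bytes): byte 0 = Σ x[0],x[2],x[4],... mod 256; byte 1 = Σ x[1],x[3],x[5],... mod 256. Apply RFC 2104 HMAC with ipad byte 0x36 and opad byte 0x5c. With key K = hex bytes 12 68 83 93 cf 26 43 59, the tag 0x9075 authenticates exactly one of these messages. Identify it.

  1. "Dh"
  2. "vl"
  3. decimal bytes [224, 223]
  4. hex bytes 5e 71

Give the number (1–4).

3

Key hex bytes 12 68 83 93 cf 26 43 59 is 8 bytes > B = 6, so hash it first: H(key) = a7 7a, then zero-pad to 6 bytes: K' = a7 7a 00 00 00 00.
K' ⊕ ipad = 91 4c 36 36 36 36; K' ⊕ opad = fb 26 5c 5c 5c 5c.
m1: inner = H(91 4c 36 36 36 36 44 68) = 41 20; tag = H(fb 26 5c 5c 5c 5c 41 20) = f4fe
m2: inner = H(91 4c 36 36 36 36 76 6c) = 73 24; tag = H(fb 26 5c 5c 5c 5c 73 24) = 2602
m3: inner = H(91 4c 36 36 36 36 e0 df) = dd 97; tag = H(fb 26 5c 5c 5c 5c dd 97) = 9075 ← matches
m4: inner = H(91 4c 36 36 36 36 5e 71) = 5b 29; tag = H(fb 26 5c 5c 5c 5c 5b 29) = 0e07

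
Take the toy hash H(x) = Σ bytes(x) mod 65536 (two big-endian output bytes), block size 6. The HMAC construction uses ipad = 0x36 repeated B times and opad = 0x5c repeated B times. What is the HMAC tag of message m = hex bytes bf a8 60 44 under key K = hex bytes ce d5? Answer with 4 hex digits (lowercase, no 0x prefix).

Key hex bytes ce d5 is 2 bytes ≤ B = 6; zero-pad to 6 bytes: K' = ce d5 00 00 00 00.
K' ⊕ ipad = f8 e3 36 36 36 36.  K' ⊕ opad = 92 89 5c 5c 5c 5c.
Inner input = (K'⊕ipad) ∥ m = f8 e3 36 36 36 36 ∥ bf a8 60 44.
Inner hash: sum = 248+227+54+54+54+54+191+168+96+68 = 1214 → 04 be.
Outer input = (K'⊕opad) ∥ inner = 92 89 5c 5c 5c 5c ∥ 04 be.
Outer hash (tag): sum = 146+137+92+92+92+92+4+190 = 845 → 03 4d.

034d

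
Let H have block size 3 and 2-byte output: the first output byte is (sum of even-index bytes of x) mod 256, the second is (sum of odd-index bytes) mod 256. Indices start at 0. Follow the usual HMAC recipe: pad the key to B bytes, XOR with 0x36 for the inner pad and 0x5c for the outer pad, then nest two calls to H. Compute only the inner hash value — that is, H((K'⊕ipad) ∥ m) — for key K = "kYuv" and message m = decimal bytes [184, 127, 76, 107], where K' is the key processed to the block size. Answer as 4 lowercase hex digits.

f6fd

Key "kYuv" = 6b 59 75 76 is 4 bytes > B = 3, so hash it first: H(key) = e0 cf, then zero-pad to 3 bytes: K' = e0 cf 00.
K' ⊕ ipad = d6 f9 36.
Inner input = d6 f9 36 ∥ b8 7f 4c 6b.
Inner hash: even-index sum = 502 mod 256 = 246; odd-index sum = 509 mod 256 = 253 → f6 fd.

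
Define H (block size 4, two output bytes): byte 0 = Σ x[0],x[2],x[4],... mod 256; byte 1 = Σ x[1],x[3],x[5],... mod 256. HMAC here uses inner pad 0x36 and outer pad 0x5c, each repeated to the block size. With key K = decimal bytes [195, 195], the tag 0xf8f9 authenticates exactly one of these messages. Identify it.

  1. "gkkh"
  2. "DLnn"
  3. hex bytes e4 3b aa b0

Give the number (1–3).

Key decimal bytes [195, 195] = c3 c3 is 2 bytes ≤ B = 4; zero-pad to 4 bytes: K' = c3 c3 00 00.
K' ⊕ ipad = f5 f5 36 36; K' ⊕ opad = 9f 9f 5c 5c.
m1: inner = H(f5 f5 36 36 67 6b 6b 68) = fd fe; tag = H(9f 9f 5c 5c fd fe) = f8f9 ← matches
m2: inner = H(f5 f5 36 36 44 4c 6e 6e) = dd e5; tag = H(9f 9f 5c 5c dd e5) = d8e0
m3: inner = H(f5 f5 36 36 e4 3b aa b0) = b9 16; tag = H(9f 9f 5c 5c b9 16) = b411

1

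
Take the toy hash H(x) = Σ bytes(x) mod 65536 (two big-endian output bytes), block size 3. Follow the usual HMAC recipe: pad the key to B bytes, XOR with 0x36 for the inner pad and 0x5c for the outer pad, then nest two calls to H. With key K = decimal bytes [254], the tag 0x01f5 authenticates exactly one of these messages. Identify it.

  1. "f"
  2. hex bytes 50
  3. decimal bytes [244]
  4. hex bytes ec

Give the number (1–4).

1

Key decimal bytes [254] = fe is 1 byte ≤ B = 3; zero-pad to 3 bytes: K' = fe 00 00.
K' ⊕ ipad = c8 36 36; K' ⊕ opad = a2 5c 5c.
m1: inner = H(c8 36 36 66) = 01 9a; tag = H(a2 5c 5c 01 9a) = 01f5 ← matches
m2: inner = H(c8 36 36 50) = 01 84; tag = H(a2 5c 5c 01 84) = 01df
m3: inner = H(c8 36 36 f4) = 02 28; tag = H(a2 5c 5c 02 28) = 0184
m4: inner = H(c8 36 36 ec) = 02 20; tag = H(a2 5c 5c 02 20) = 017c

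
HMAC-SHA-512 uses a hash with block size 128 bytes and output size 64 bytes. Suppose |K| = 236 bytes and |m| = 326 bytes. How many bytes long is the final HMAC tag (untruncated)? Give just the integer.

The tag is one SHA-512 digest: 64 bytes.

64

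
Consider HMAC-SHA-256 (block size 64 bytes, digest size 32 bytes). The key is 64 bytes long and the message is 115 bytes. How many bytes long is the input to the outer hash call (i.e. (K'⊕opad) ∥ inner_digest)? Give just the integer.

Key is 64 ≤ 64 bytes, zero-padded: |K'| = 64.
Outer input = (K'⊕opad) ∥ H(inner) → 64 + 32 = 96 bytes.

96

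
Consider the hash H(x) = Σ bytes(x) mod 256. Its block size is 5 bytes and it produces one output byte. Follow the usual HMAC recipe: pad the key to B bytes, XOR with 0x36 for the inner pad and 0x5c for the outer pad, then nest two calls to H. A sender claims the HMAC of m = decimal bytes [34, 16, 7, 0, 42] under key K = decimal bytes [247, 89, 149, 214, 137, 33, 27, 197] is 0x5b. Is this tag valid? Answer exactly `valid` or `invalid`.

invalid

Key decimal bytes [247, 89, 149, 214, 137, 33, 27, 197] = f7 59 95 d6 89 21 1b c5 is 8 bytes > B = 5, so hash it first: H(key) = 45, then zero-pad to 5 bytes: K' = 45 00 00 00 00.
K' ⊕ ipad = 73 36 36 36 36; K' ⊕ opad = 19 5c 5c 5c 5c.
Inner hash: sum = 115+54+54+54+54+34+16+7+0+42 = 430; mod 256 = 174 → ae.
Outer hash (recomputed tag): sum = 25+92+92+92+92+174 = 567; mod 256 = 55 → 37.
Recomputed tag = 37; claimed = 5b → mismatch.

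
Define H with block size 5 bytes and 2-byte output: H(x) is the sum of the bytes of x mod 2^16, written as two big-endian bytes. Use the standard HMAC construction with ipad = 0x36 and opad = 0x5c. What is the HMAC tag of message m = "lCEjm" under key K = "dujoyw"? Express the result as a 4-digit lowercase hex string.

Key "dujoyw" = 64 75 6a 6f 79 77 is 6 bytes > B = 5, so hash it first: H(key) = 02 a2, then zero-pad to 5 bytes: K' = 02 a2 00 00 00.
K' ⊕ ipad = 34 94 36 36 36.  K' ⊕ opad = 5e fe 5c 5c 5c.
Inner input = (K'⊕ipad) ∥ m = 34 94 36 36 36 ∥ 6c 43 45 6a 6d.
Inner hash: sum = 52+148+54+54+54+108+67+69+106+109 = 821 → 03 35.
Outer input = (K'⊕opad) ∥ inner = 5e fe 5c 5c 5c ∥ 03 35.
Outer hash (tag): sum = 94+254+92+92+92+3+53 = 680 → 02 a8.

02a8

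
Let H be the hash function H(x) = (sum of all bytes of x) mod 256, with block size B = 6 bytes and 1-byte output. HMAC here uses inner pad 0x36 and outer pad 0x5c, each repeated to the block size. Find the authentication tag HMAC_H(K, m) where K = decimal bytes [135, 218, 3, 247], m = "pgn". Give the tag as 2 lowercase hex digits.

67

Key decimal bytes [135, 218, 3, 247] = 87 da 03 f7 is 4 bytes ≤ B = 6; zero-pad to 6 bytes: K' = 87 da 03 f7 00 00.
K' ⊕ ipad = b1 ec 35 c1 36 36.  K' ⊕ opad = db 86 5f ab 5c 5c.
Inner input = (K'⊕ipad) ∥ m = b1 ec 35 c1 36 36 ∥ 70 67 6e.
Inner hash: sum = 177+236+53+193+54+54+112+103+110 = 1092; mod 256 = 68 → 44.
Outer input = (K'⊕opad) ∥ inner = db 86 5f ab 5c 5c ∥ 44.
Outer hash (tag): sum = 219+134+95+171+92+92+68 = 871; mod 256 = 103 → 67.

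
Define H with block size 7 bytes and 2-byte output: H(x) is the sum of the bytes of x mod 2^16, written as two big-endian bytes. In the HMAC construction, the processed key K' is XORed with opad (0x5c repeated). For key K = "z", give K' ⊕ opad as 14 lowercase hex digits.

Key "z" = 7a is 1 byte ≤ B = 7; zero-pad to 7 bytes: K' = 7a 00 00 00 00 00 00.
XOR each byte with 0x5c: 7a⊕5c=26, 00⊕5c=5c, 00⊕5c=5c, 00⊕5c=5c, 00⊕5c=5c, 00⊕5c=5c, 00⊕5c=5c.

265c5c5c5c5c5c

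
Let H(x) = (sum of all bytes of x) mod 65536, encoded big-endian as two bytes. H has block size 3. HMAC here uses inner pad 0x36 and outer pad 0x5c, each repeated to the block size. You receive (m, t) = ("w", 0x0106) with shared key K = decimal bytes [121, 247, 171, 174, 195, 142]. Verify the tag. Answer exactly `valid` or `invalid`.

Key decimal bytes [121, 247, 171, 174, 195, 142] = 79 f7 ab ae c3 8e is 6 bytes > B = 3, so hash it first: H(key) = 04 1a, then zero-pad to 3 bytes: K' = 04 1a 00.
K' ⊕ ipad = 32 2c 36; K' ⊕ opad = 58 46 5c.
Inner hash: sum = 50+44+54+119 = 267 → 01 0b.
Outer hash (recomputed tag): sum = 88+70+92+1+11 = 262 → 01 06.
Recomputed tag = 0106; claimed = 0106 → match.

valid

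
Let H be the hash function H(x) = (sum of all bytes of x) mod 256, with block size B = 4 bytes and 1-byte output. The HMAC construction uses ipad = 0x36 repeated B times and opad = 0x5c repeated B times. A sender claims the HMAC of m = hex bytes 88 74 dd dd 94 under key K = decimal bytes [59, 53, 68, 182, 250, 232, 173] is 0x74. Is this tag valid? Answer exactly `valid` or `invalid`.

valid

Key decimal bytes [59, 53, 68, 182, 250, 232, 173] = 3b 35 44 b6 fa e8 ad is 7 bytes > B = 4, so hash it first: H(key) = f9, then zero-pad to 4 bytes: K' = f9 00 00 00.
K' ⊕ ipad = cf 36 36 36; K' ⊕ opad = a5 5c 5c 5c.
Inner hash: sum = 207+54+54+54+136+116+221+221+148 = 1211; mod 256 = 187 → bb.
Outer hash (recomputed tag): sum = 165+92+92+92+187 = 628; mod 256 = 116 → 74.
Recomputed tag = 74; claimed = 74 → match.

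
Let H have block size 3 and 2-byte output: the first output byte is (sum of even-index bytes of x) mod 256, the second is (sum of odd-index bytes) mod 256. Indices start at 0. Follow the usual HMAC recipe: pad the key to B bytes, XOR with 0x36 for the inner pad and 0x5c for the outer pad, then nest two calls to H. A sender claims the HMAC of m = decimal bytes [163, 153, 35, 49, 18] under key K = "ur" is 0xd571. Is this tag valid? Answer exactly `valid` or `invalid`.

invalid

Key "ur" = 75 72 is 2 bytes ≤ B = 3; zero-pad to 3 bytes: K' = 75 72 00.
K' ⊕ ipad = 43 44 36; K' ⊕ opad = 29 2e 5c.
Inner hash: even-index sum = 323 mod 256 = 67; odd-index sum = 284 mod 256 = 28 → 43 1c.
Outer hash (recomputed tag): even-index sum = 161 mod 256 = 161; odd-index sum = 113 mod 256 = 113 → a1 71.
Recomputed tag = a171; claimed = d571 → mismatch.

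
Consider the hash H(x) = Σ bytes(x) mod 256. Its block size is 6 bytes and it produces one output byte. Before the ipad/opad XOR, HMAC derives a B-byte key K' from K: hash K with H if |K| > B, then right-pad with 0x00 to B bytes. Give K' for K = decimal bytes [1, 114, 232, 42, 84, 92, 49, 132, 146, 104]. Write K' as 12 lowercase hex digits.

|K| = 10 > B = 6, so first hash the key.
H(K): sum = 1+114+232+42+84+92+49+132+146+104 = 996; mod 256 = 228 → e4.
Zero-pad H(K) = e4 to 6 bytes: K' = e4 00 00 00 00 00.

e40000000000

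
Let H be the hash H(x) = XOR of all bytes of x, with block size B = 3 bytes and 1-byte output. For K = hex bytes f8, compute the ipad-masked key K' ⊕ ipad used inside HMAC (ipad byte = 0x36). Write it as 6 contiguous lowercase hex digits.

Key hex bytes f8 is 1 byte ≤ B = 3; zero-pad to 3 bytes: K' = f8 00 00.
XOR each byte with 0x36: f8⊕36=ce, 00⊕36=36, 00⊕36=36.

ce3636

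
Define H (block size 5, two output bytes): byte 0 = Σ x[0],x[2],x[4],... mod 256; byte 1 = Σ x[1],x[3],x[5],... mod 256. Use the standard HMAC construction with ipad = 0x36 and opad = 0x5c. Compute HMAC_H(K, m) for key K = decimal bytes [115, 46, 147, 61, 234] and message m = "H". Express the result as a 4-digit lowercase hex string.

1f99

Key decimal bytes [115, 46, 147, 61, 234] = 73 2e 93 3d ea is exactly B = 5 bytes: K' = 73 2e 93 3d ea.
K' ⊕ ipad = 45 18 a5 0b dc.  K' ⊕ opad = 2f 72 cf 61 b6.
Inner input = (K'⊕ipad) ∥ m = 45 18 a5 0b dc ∥ 48.
Inner hash: even-index sum = 454 mod 256 = 198; odd-index sum = 107 mod 256 = 107 → c6 6b.
Outer input = (K'⊕opad) ∥ inner = 2f 72 cf 61 b6 ∥ c6 6b.
Outer hash (tag): even-index sum = 543 mod 256 = 31; odd-index sum = 409 mod 256 = 153 → 1f 99.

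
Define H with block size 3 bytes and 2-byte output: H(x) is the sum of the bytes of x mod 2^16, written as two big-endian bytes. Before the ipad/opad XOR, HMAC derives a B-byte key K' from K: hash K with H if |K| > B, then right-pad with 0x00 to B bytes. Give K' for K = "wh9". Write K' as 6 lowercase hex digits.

776839

Key "wh9" = 77 68 39 is exactly B = 3 bytes: K' = 77 68 39.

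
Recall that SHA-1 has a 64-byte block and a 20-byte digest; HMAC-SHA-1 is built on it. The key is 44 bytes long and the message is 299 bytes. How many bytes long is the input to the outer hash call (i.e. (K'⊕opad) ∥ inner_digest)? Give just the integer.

Key is 44 ≤ 64 bytes, zero-padded: |K'| = 64.
Outer input = (K'⊕opad) ∥ H(inner) → 64 + 20 = 84 bytes.

84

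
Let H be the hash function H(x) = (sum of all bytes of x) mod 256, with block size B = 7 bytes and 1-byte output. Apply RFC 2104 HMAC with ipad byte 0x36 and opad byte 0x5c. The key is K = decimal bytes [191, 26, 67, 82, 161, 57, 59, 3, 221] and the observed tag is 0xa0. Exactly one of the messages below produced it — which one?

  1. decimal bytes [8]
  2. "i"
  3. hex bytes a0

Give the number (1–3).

3

Key decimal bytes [191, 26, 67, 82, 161, 57, 59, 3, 221] = bf 1a 43 52 a1 39 3b 03 dd is 9 bytes > B = 7, so hash it first: H(key) = 63, then zero-pad to 7 bytes: K' = 63 00 00 00 00 00 00.
K' ⊕ ipad = 55 36 36 36 36 36 36; K' ⊕ opad = 3f 5c 5c 5c 5c 5c 5c.
m1: inner = H(55 36 36 36 36 36 36 08) = a1; tag = H(3f 5c 5c 5c 5c 5c 5c a1) = 08
m2: inner = H(55 36 36 36 36 36 36 69) = 02; tag = H(3f 5c 5c 5c 5c 5c 5c 02) = 69
m3: inner = H(55 36 36 36 36 36 36 a0) = 39; tag = H(3f 5c 5c 5c 5c 5c 5c 39) = a0 ← matches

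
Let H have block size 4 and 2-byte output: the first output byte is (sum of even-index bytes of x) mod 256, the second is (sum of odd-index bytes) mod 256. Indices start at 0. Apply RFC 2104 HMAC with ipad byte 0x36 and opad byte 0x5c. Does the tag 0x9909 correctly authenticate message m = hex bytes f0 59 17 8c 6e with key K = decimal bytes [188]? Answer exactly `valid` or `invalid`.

invalid

Key decimal bytes [188] = bc is 1 byte ≤ B = 4; zero-pad to 4 bytes: K' = bc 00 00 00.
K' ⊕ ipad = 8a 36 36 36; K' ⊕ opad = e0 5c 5c 5c.
Inner hash: even-index sum = 565 mod 256 = 53; odd-index sum = 337 mod 256 = 81 → 35 51.
Outer hash (recomputed tag): even-index sum = 369 mod 256 = 113; odd-index sum = 265 mod 256 = 9 → 71 09.
Recomputed tag = 7109; claimed = 9909 → mismatch.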